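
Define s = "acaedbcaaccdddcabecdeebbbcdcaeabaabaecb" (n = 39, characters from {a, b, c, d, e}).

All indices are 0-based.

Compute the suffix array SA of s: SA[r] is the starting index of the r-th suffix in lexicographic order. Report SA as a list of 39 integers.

[32, 7, 30, 33, 15, 0, 8, 28, 35, 2, 38, 31, 34, 22, 23, 5, 24, 16, 6, 14, 27, 1, 37, 9, 25, 10, 18, 4, 13, 26, 12, 11, 19, 29, 21, 36, 17, 3, 20]

sorted suffixes:
  #0 SA[0]=32  'aabaecb'
  #1 SA[1]=7  'aaccdddcabecdeebbbcdcaeabaabaecb'
  #2 SA[2]=30  'abaabaecb'
  #3 SA[3]=33  'abaecb'
  #4 SA[4]=15  'abecdeebbbcdcaeabaabaecb'
  #5 SA[5]=0  'acaedbcaaccdddcabecdeebbbcdcaeabaabaecb'
  #6 SA[6]=8  'accdddcabecdeebbbcdcaeabaabaecb'
  #7 SA[7]=28  'aeabaabaecb'
  #8 SA[8]=35  'aecb'
  #9 SA[9]=2  'aedbcaaccdddcabecdeebbbcdcaeabaabaecb'
  #10 SA[10]=38  'b'
  #11 SA[11]=31  'baabaecb'
  #12 SA[12]=34  'baecb'
  #13 SA[13]=22  'bbbcdcaeabaabaecb'
  #14 SA[14]=23  'bbcdcaeabaabaecb'
  #15 SA[15]=5  'bcaaccdddcabecdeebbbcdcaeabaabaecb'
  #16 SA[16]=24  'bcdcaeabaabaecb'
  #17 SA[17]=16  'becdeebbbcdcaeabaabaecb'
  #18 SA[18]=6  'caaccdddcabecdeebbbcdcaeabaabaecb'
  #19 SA[19]=14  'cabecdeebbbcdcaeabaabaecb'
  #20 SA[20]=27  'caeabaabaecb'
  #21 SA[21]=1  'caedbcaaccdddcabecdeebbbcdcaeabaabaecb'
  #22 SA[22]=37  'cb'
  #23 SA[23]=9  'ccdddcabecdeebbbcdcaeabaabaecb'
  #24 SA[24]=25  'cdcaeabaabaecb'
  #25 SA[25]=10  'cdddcabecdeebbbcdcaeabaabaecb'
  #26 SA[26]=18  'cdeebbbcdcaeabaabaecb'
  #27 SA[27]=4  'dbcaaccdddcabecdeebbbcdcaeabaabaecb'
  #28 SA[28]=13  'dcabecdeebbbcdcaeabaabaecb'
  #29 SA[29]=26  'dcaeabaabaecb'
  #30 SA[30]=12  'ddcabecdeebbbcdcaeabaabaecb'
  #31 SA[31]=11  'dddcabecdeebbbcdcaeabaabaecb'
  #32 SA[32]=19  'deebbbcdcaeabaabaecb'
  #33 SA[33]=29  'eabaabaecb'
  #34 SA[34]=21  'ebbbcdcaeabaabaecb'
  #35 SA[35]=36  'ecb'
  #36 SA[36]=17  'ecdeebbbcdcaeabaabaecb'
  #37 SA[37]=3  'edbcaaccdddcabecdeebbbcdcaeabaabaecb'
  #38 SA[38]=20  'eebbbcdcaeabaabaecb'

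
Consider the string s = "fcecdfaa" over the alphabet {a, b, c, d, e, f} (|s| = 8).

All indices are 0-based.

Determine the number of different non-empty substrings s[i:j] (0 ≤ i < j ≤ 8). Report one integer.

sorted suffixes:
  #0 SA[0]=7  'a'
  #1 SA[1]=6  'aa'
  #2 SA[2]=3  'cdfaa'
  #3 SA[3]=1  'cecdfaa'
  #4 SA[4]=4  'dfaa'
  #5 SA[5]=2  'ecdfaa'
  #6 SA[6]=5  'faa'
  #7 SA[7]=0  'fcecdfaa'

SA = [7, 6, 3, 1, 4, 2, 5, 0]
[i] adj suffixes → lcp
  [1] 7/6 → 1 ('a')
  [2] 6/3 → 0 ('')
  [3] 3/1 → 1 ('c')
  [4] 1/4 → 0 ('')
  [5] 4/2 → 0 ('')
  [6] 2/5 → 0 ('')
  [7] 5/0 → 1 ('f')

n(n+1)/2 = 8·9/2 = 36
Σ LCP = 0 + 1 + 0 + 1 + 0 + 0 + 0 + 1 = 3
distinct = 36 − 3 = 33

33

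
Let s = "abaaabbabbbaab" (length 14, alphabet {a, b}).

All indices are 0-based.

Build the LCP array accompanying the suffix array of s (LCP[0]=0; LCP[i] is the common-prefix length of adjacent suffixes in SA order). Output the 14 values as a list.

[0, 2, 3, 1, 2, 2, 3, 0, 1, 3, 2, 1, 3, 2]

rank | idx | suffix
   0 |   2 | aaabbabbbaab
   1 |  11 | aab
   2 |   3 | aabbabbbaab
   3 |  12 | ab
   4 |   0 | abaaabbabbbaab
   5 |   4 | abbabbbaab
   6 |   7 | abbbaab
   7 |  13 | b
   8 |   1 | baaabbabbbaab
   9 |  10 | baab
  10 |   6 | babbbaab
  11 |   9 | bbaab
  12 |   5 | bbabbbaab
  13 |   8 | bbbaab

SA = [2, 11, 3, 12, 0, 4, 7, 13, 1, 10, 6, 9, 5, 8]
i: (SA[i-1],SA[i]) lcp shared
  1: (2,11) 2 'aa'
  2: (11,3) 3 'aab'
  3: (3,12) 1 'a'
  4: (12,0) 2 'ab'
  5: (0,4) 2 'ab'
  6: (4,7) 3 'abb'
  7: (7,13) 0 ''
  8: (13,1) 1 'b'
  9: (1,10) 3 'baa'
  10: (10,6) 2 'ba'
  11: (6,9) 1 'b'
  12: (9,5) 3 'bba'
  13: (5,8) 2 'bb'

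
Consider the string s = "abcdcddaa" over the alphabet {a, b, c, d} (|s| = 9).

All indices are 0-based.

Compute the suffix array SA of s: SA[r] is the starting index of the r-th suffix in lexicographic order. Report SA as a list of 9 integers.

rank | idx | suffix
   0 |   8 | a
   1 |   7 | aa
   2 |   0 | abcdcddaa
   3 |   1 | bcdcddaa
   4 |   2 | cdcddaa
   5 |   4 | cddaa
   6 |   6 | daa
   7 |   3 | dcddaa
   8 |   5 | ddaa

[8, 7, 0, 1, 2, 4, 6, 3, 5]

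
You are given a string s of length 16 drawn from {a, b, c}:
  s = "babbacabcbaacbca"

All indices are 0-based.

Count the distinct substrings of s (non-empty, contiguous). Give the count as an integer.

sorted suffixes:
  #0 SA[0]=15  'a'
  #1 SA[1]=10  'aacbca'
  #2 SA[2]=1  'abbacabcbaacbca'
  #3 SA[3]=6  'abcbaacbca'
  #4 SA[4]=4  'acabcbaacbca'
  #5 SA[5]=11  'acbca'
  #6 SA[6]=9  'baacbca'
  #7 SA[7]=0  'babbacabcbaacbca'
  #8 SA[8]=3  'bacabcbaacbca'
  #9 SA[9]=2  'bbacabcbaacbca'
  #10 SA[10]=13  'bca'
  #11 SA[11]=7  'bcbaacbca'
  #12 SA[12]=14  'ca'
  #13 SA[13]=5  'cabcbaacbca'
  #14 SA[14]=8  'cbaacbca'
  #15 SA[15]=12  'cbca'

SA = [15, 10, 1, 6, 4, 11, 9, 0, 3, 2, 13, 7, 14, 5, 8, 12]
i: (SA[i-1],SA[i]) lcp shared
  1: (15,10) 1 'a'
  2: (10,1) 1 'a'
  3: (1,6) 2 'ab'
  4: (6,4) 1 'a'
  5: (4,11) 2 'ac'
  6: (11,9) 0 ''
  7: (9,0) 2 'ba'
  8: (0,3) 2 'ba'
  9: (3,2) 1 'b'
  10: (2,13) 1 'b'
  11: (13,7) 2 'bc'
  12: (7,14) 0 ''
  13: (14,5) 2 'ca'
  14: (5,8) 1 'c'
  15: (8,12) 2 'cb'

n(n+1)/2 = 16·17/2 = 136
Σ LCP = 0 + 1 + 1 + 2 + 1 + 2 + 0 + 2 + 2 + 1 + 1 + 2 + 0 + 2 + 1 + 2 = 20
distinct = 136 − 20 = 116

116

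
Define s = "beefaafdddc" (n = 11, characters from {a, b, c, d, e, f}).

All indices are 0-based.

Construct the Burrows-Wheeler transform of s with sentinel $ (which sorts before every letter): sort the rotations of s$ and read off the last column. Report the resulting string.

cfa$dddfbeea

rank  rotation      last
    0  $beefaafdddc  c
    1  aafdddc$beef  f
    2  afdddc$beefa  a
    3  beefaafdddc$  $
    4  c$beefaafddd  d
    5  dc$beefaafdd  d
    6  ddc$beefaafd  d
    7  dddc$beefaaf  f
    8  eefaafdddc$b  b
    9  efaafdddc$be  e
   10  faafdddc$bee  e
   11  fdddc$beefaa  a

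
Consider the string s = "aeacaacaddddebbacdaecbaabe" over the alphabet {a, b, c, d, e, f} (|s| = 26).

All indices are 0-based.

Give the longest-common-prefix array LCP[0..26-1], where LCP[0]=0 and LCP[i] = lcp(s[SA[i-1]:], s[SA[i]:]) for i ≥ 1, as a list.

rank→(start, suffix):
  0 → (22, 'aabe')
  1 → (4, 'aacaddddebbacdaecbaabe')
  2 → (23, 'abe')
  3 → (2, 'acaacaddddebbacdaecbaabe')
  4 → (5, 'acaddddebbacdaecbaabe')
  5 → (15, 'acdaecbaabe')
  6 → (7, 'addddebbacdaecbaabe')
  7 → (0, 'aeacaacaddddebbacdaecbaabe')
  8 → (18, 'aecbaabe')
  9 → (21, 'baabe')
  10 → (14, 'bacdaecbaabe')
  11 → (13, 'bbacdaecbaabe')
  12 → (24, 'be')
  13 → (3, 'caacaddddebbacdaecbaabe')
  14 → (6, 'caddddebbacdaecbaabe')
  15 → (20, 'cbaabe')
  16 → (16, 'cdaecbaabe')
  17 → (17, 'daecbaabe')
  18 → (8, 'ddddebbacdaecbaabe')
  19 → (9, 'dddebbacdaecbaabe')
  20 → (10, 'ddebbacdaecbaabe')
  21 → (11, 'debbacdaecbaabe')
  22 → (25, 'e')
  23 → (1, 'eacaacaddddebbacdaecbaabe')
  24 → (12, 'ebbacdaecbaabe')
  25 → (19, 'ecbaabe')

SA = [22, 4, 23, 2, 5, 15, 7, 0, 18, 21, 14, 13, 24, 3, 6, 20, 16, 17, 8, 9, 10, 11, 25, 1, 12, 19]
rank  pair      lcp
   1  s[22:],s[4:]  2  'aa'
   2  s[4:],s[23:]  1  'a'
   3  s[23:],s[2:]  1  'a'
   4  s[2:],s[5:]  3  'aca'
   5  s[5:],s[15:]  2  'ac'
   6  s[15:],s[7:]  1  'a'
   7  s[7:],s[0:]  1  'a'
   8  s[0:],s[18:]  2  'ae'
   9  s[18:],s[21:]  0  ''
  10  s[21:],s[14:]  2  'ba'
  11  s[14:],s[13:]  1  'b'
  12  s[13:],s[24:]  1  'b'
  13  s[24:],s[3:]  0  ''
  14  s[3:],s[6:]  2  'ca'
  15  s[6:],s[20:]  1  'c'
  16  s[20:],s[16:]  1  'c'
  17  s[16:],s[17:]  0  ''
  18  s[17:],s[8:]  1  'd'
  19  s[8:],s[9:]  3  'ddd'
  20  s[9:],s[10:]  2  'dd'
  21  s[10:],s[11:]  1  'd'
  22  s[11:],s[25:]  0  ''
  23  s[25:],s[1:]  1  'e'
  24  s[1:],s[12:]  1  'e'
  25  s[12:],s[19:]  1  'e'

[0, 2, 1, 1, 3, 2, 1, 1, 2, 0, 2, 1, 1, 0, 2, 1, 1, 0, 1, 3, 2, 1, 0, 1, 1, 1]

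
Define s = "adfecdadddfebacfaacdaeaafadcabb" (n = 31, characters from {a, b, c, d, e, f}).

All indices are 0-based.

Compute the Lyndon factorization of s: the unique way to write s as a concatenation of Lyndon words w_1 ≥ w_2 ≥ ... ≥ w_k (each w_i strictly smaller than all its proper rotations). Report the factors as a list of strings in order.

emit factor 1: 'adfecd' (i=0, period=6)
emit factor 2: 'adddfeb' (i=6, period=7)
emit factor 3: 'acf' (i=13, period=3)
emit factor 4: 'aacdaeaafadcabb' (i=16, period=15)

["adfecd", "adddfeb", "acf", "aacdaeaafadcabb"]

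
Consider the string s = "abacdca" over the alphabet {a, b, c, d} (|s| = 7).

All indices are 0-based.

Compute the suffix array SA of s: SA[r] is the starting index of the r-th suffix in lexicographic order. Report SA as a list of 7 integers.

[6, 0, 2, 1, 5, 3, 4]

sorted suffixes:
  #0 SA[0]=6  'a'
  #1 SA[1]=0  'abacdca'
  #2 SA[2]=2  'acdca'
  #3 SA[3]=1  'bacdca'
  #4 SA[4]=5  'ca'
  #5 SA[5]=3  'cdca'
  #6 SA[6]=4  'dca'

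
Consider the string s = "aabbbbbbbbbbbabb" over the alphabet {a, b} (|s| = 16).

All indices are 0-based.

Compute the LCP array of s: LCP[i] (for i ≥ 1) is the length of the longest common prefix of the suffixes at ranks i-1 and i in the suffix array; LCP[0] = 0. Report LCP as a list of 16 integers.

[0, 1, 3, 0, 1, 1, 2, 2, 3, 4, 5, 6, 7, 8, 9, 10]

rank→(start, suffix):
  0 → (0, 'aabbbbbbbbbbbabb')
  1 → (13, 'abb')
  2 → (1, 'abbbbbbbbbbbabb')
  3 → (15, 'b')
  4 → (12, 'babb')
  5 → (14, 'bb')
  6 → (11, 'bbabb')
  7 → (10, 'bbbabb')
  8 → (9, 'bbbbabb')
  9 → (8, 'bbbbbabb')
  10 → (7, 'bbbbbbabb')
  11 → (6, 'bbbbbbbabb')
  12 → (5, 'bbbbbbbbabb')
  13 → (4, 'bbbbbbbbbabb')
  14 → (3, 'bbbbbbbbbbabb')
  15 → (2, 'bbbbbbbbbbbabb')

SA = [0, 13, 1, 15, 12, 14, 11, 10, 9, 8, 7, 6, 5, 4, 3, 2]
[i] adj suffixes → lcp
  [1] 0/13 → 1 ('a')
  [2] 13/1 → 3 ('abb')
  [3] 1/15 → 0 ('')
  [4] 15/12 → 1 ('b')
  [5] 12/14 → 1 ('b')
  [6] 14/11 → 2 ('bb')
  [7] 11/10 → 2 ('bb')
  [8] 10/9 → 3 ('bbb')
  [9] 9/8 → 4 ('bbbb')
  [10] 8/7 → 5 ('bbbbb')
  [11] 7/6 → 6 ('bbbbbb')
  [12] 6/5 → 7 ('bbbbbbb')
  [13] 5/4 → 8 ('bbbbbbbb')
  [14] 4/3 → 9 ('bbbbbbbbb')
  [15] 3/2 → 10 ('bbbbbbbbbb')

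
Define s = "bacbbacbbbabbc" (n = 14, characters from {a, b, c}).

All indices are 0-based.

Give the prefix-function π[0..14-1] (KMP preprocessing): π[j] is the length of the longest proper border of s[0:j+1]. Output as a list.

π[0] = 0
j=1 s[j]='a': π[1]=0 (border '')
j=2 s[j]='c': π[2]=0 (border '')
j=3 s[j]='b': π[3]=1 (border 'b')
j=4 s[j]='b': k: 1→0; π[4]=1 (border 'b')
j=5 s[j]='a': π[5]=2 (border 'ba')
j=6 s[j]='c': π[6]=3 (border 'bac')
j=7 s[j]='b': π[7]=4 (border 'bacb')
j=8 s[j]='b': π[8]=5 (border 'bacbb')
j=9 s[j]='b': k: 5→1→0; π[9]=1 (border 'b')
j=10 s[j]='a': π[10]=2 (border 'ba')
j=11 s[j]='b': k: 2→0; π[11]=1 (border 'b')
j=12 s[j]='b': k: 1→0; π[12]=1 (border 'b')
j=13 s[j]='c': k: 1→0; π[13]=0 (border '')

[0, 0, 0, 1, 1, 2, 3, 4, 5, 1, 2, 1, 1, 0]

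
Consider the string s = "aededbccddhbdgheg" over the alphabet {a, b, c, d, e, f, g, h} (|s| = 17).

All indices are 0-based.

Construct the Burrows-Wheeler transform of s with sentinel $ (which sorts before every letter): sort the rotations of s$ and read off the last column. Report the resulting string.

g$dhbcecebddaheddg

rank  rotation            last
    0  $aededbccddhbdgheg  g
    1  aededbccddhbdgheg$  $
    2  bccddhbdgheg$aeded  d
    3  bdgheg$aededbccddh  h
    4  ccddhbdgheg$aededb  b
    5  cddhbdgheg$aededbc  c
    6  dbccddhbdgheg$aede  e
    7  ddhbdgheg$aededbcc  c
    8  dedbccddhbdgheg$ae  e
    9  dgheg$aededbccddhb  b
   10  dhbdgheg$aededbccd  d
   11  edbccddhbdgheg$aed  d
   12  ededbccddhbdgheg$a  a
   13  eg$aededbccddhbdgh  h
   14  g$aededbccddhbdghe  e
   15  gheg$aededbccddhbd  d
   16  hbdgheg$aededbccdd  d
   17  heg$aededbccddhbdg  g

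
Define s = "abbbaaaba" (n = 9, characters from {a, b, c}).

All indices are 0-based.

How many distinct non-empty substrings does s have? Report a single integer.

sorted suffixes:
  #0 SA[0]=8  'a'
  #1 SA[1]=4  'aaaba'
  #2 SA[2]=5  'aaba'
  #3 SA[3]=6  'aba'
  #4 SA[4]=0  'abbbaaaba'
  #5 SA[5]=7  'ba'
  #6 SA[6]=3  'baaaba'
  #7 SA[7]=2  'bbaaaba'
  #8 SA[8]=1  'bbbaaaba'

SA = [8, 4, 5, 6, 0, 7, 3, 2, 1]
[i] adj suffixes → lcp
  [1] 8/4 → 1 ('a')
  [2] 4/5 → 2 ('aa')
  [3] 5/6 → 1 ('a')
  [4] 6/0 → 2 ('ab')
  [5] 0/7 → 0 ('')
  [6] 7/3 → 2 ('ba')
  [7] 3/2 → 1 ('b')
  [8] 2/1 → 2 ('bb')

n(n+1)/2 = 9·10/2 = 45
Σ LCP = 0 + 1 + 2 + 1 + 2 + 0 + 2 + 1 + 2 = 11
distinct = 45 − 11 = 34

34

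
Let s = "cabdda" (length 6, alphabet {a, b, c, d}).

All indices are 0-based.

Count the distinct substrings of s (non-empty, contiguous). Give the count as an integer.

rank | idx | suffix
   0 |   5 | a
   1 |   1 | abdda
   2 |   2 | bdda
   3 |   0 | cabdda
   4 |   4 | da
   5 |   3 | dda

SA = [5, 1, 2, 0, 4, 3]
i: (SA[i-1],SA[i]) lcp shared
  1: (5,1) 1 'a'
  2: (1,2) 0 ''
  3: (2,0) 0 ''
  4: (0,4) 0 ''
  5: (4,3) 1 'd'

n(n+1)/2 = 6·7/2 = 21
Σ LCP = 0 + 1 + 0 + 0 + 0 + 1 = 2
distinct = 21 − 2 = 19

19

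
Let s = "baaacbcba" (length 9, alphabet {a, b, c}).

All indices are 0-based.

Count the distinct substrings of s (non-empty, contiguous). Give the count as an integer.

rank→(start, suffix):
  0 → (8, 'a')
  1 → (1, 'aaacbcba')
  2 → (2, 'aacbcba')
  3 → (3, 'acbcba')
  4 → (7, 'ba')
  5 → (0, 'baaacbcba')
  6 → (5, 'bcba')
  7 → (6, 'cba')
  8 → (4, 'cbcba')

SA = [8, 1, 2, 3, 7, 0, 5, 6, 4]
rank  pair      lcp
   1  s[8:],s[1:]  1  'a'
   2  s[1:],s[2:]  2  'aa'
   3  s[2:],s[3:]  1  'a'
   4  s[3:],s[7:]  0  ''
   5  s[7:],s[0:]  2  'ba'
   6  s[0:],s[5:]  1  'b'
   7  s[5:],s[6:]  0  ''
   8  s[6:],s[4:]  2  'cb'

n(n+1)/2 = 9·10/2 = 45
Σ LCP = 0 + 1 + 2 + 1 + 0 + 2 + 1 + 0 + 2 = 9
distinct = 45 − 9 = 36

36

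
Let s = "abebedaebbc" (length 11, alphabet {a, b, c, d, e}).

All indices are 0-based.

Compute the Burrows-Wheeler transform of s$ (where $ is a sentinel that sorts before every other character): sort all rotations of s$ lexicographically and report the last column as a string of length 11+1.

rank  rotation      last
    0  $abebedaebbc  c
    1  abebedaebbc$  $
    2  aebbc$abebed  d
    3  bbc$abebedae  e
    4  bc$abebedaeb  b
    5  bebedaebbc$a  a
    6  bedaebbc$abe  e
    7  c$abebedaebb  b
    8  daebbc$abebe  e
    9  ebbc$abebeda  a
   10  ebedaebbc$ab  b
   11  edaebbc$abeb  b

c$debaebeabb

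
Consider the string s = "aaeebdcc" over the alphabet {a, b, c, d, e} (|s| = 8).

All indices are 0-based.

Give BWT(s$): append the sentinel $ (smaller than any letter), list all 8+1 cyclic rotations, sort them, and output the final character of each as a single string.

c$aecdbea

rank  rotation   last
    0  $aaeebdcc  c
    1  aaeebdcc$  $
    2  aeebdcc$a  a
    3  bdcc$aaee  e
    4  c$aaeebdc  c
    5  cc$aaeebd  d
    6  dcc$aaeeb  b
    7  ebdcc$aae  e
    8  eebdcc$aa  a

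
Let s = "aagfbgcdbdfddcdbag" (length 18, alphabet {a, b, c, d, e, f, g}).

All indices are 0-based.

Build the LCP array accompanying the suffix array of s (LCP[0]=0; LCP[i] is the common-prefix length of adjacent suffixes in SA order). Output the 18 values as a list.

[0, 1, 2, 0, 1, 1, 0, 3, 0, 2, 1, 1, 1, 0, 1, 0, 1, 1]

rank→(start, suffix):
  0 → (0, 'aagfbgcdbdfddcdbag')
  1 → (16, 'ag')
  2 → (1, 'agfbgcdbdfddcdbag')
  3 → (15, 'bag')
  4 → (8, 'bdfddcdbag')
  5 → (4, 'bgcdbdfddcdbag')
  6 → (13, 'cdbag')
  7 → (6, 'cdbdfddcdbag')
  8 → (14, 'dbag')
  9 → (7, 'dbdfddcdbag')
  10 → (12, 'dcdbag')
  11 → (11, 'ddcdbag')
  12 → (9, 'dfddcdbag')
  13 → (3, 'fbgcdbdfddcdbag')
  14 → (10, 'fddcdbag')
  15 → (17, 'g')
  16 → (5, 'gcdbdfddcdbag')
  17 → (2, 'gfbgcdbdfddcdbag')

SA = [0, 16, 1, 15, 8, 4, 13, 6, 14, 7, 12, 11, 9, 3, 10, 17, 5, 2]
rank  pair      lcp
   1  s[0:],s[16:]  1  'a'
   2  s[16:],s[1:]  2  'ag'
   3  s[1:],s[15:]  0  ''
   4  s[15:],s[8:]  1  'b'
   5  s[8:],s[4:]  1  'b'
   6  s[4:],s[13:]  0  ''
   7  s[13:],s[6:]  3  'cdb'
   8  s[6:],s[14:]  0  ''
   9  s[14:],s[7:]  2  'db'
  10  s[7:],s[12:]  1  'd'
  11  s[12:],s[11:]  1  'd'
  12  s[11:],s[9:]  1  'd'
  13  s[9:],s[3:]  0  ''
  14  s[3:],s[10:]  1  'f'
  15  s[10:],s[17:]  0  ''
  16  s[17:],s[5:]  1  'g'
  17  s[5:],s[2:]  1  'g'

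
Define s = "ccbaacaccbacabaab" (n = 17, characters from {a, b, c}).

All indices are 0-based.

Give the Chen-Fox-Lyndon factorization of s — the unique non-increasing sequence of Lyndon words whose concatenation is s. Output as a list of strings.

["c", "c", "b", "aacaccbacab", "aab"]

emit factor 1: 'c' (i=0, period=1)
emit factor 2: 'c' (i=1, period=1)
emit factor 3: 'b' (i=2, period=1)
emit factor 4: 'aacaccbacab' (i=3, period=11)
emit factor 5: 'aab' (i=14, period=3)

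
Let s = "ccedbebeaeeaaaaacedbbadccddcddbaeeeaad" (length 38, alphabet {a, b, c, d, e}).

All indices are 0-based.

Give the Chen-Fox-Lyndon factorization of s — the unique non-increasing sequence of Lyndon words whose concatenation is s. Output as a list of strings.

emit factor 1: 'cced' (i=0, period=4)
emit factor 2: 'be' (i=4, period=2)
emit factor 3: 'be' (i=6, period=2)
emit factor 4: 'aee' (i=8, period=3)
emit factor 5: 'aaaaacedbbadccddcddbaeeeaad' (i=11, period=27)

["cced", "be", "be", "aee", "aaaaacedbbadccddcddbaeeeaad"]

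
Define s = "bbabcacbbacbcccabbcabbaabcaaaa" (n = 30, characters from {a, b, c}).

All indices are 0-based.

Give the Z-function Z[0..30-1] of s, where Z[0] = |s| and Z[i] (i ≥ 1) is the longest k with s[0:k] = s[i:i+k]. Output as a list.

Z[0]=30
i=1: fresh scan; Z[1]=1 grow→box=[1,2)
i=2: fresh scan; Z[2]=0
i=3: fresh scan; Z[3]=1 grow→box=[3,4)
i=4: fresh scan; Z[4]=0
i=5: fresh scan; Z[5]=0
i=6: fresh scan; Z[6]=0
i=7: fresh scan; Z[7]=3 grow→box=[7,10)
i=8: min(r-i=2, Z[1]=1)=1; Z[8]=1
i=9: min(r-i=1, Z[2]=0)=0; Z[9]=0
i=10: fresh scan; Z[10]=0
i=11: fresh scan; Z[11]=1 grow→box=[11,12)
i=12: fresh scan; Z[12]=0
i=13: fresh scan; Z[13]=0
i=14: fresh scan; Z[14]=0
i=15: fresh scan; Z[15]=0
i=16: fresh scan; Z[16]=2 grow→box=[16,18)
i=17: min(r-i=1, Z[1]=1)=1; Z[17]=1
i=18: fresh scan; Z[18]=0
i=19: fresh scan; Z[19]=0
i=20: fresh scan; Z[20]=3 grow→box=[20,23)
i=21: min(r-i=2, Z[1]=1)=1; Z[21]=1
i=22: min(r-i=1, Z[2]=0)=0; Z[22]=0
i=23: fresh scan; Z[23]=0
i=24: fresh scan; Z[24]=1 grow→box=[24,25)
i=25: fresh scan; Z[25]=0
i=26: fresh scan; Z[26]=0
i=27: fresh scan; Z[27]=0
i=28: fresh scan; Z[28]=0
i=29: fresh scan; Z[29]=0

[30, 1, 0, 1, 0, 0, 0, 3, 1, 0, 0, 1, 0, 0, 0, 0, 2, 1, 0, 0, 3, 1, 0, 0, 1, 0, 0, 0, 0, 0]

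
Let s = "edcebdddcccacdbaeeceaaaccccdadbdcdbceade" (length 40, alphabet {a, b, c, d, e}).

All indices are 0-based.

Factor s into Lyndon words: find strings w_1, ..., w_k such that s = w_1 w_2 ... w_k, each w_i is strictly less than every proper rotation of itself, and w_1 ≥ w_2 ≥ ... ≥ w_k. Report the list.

emit factor 1: 'e' (i=0, period=1)
emit factor 2: 'd' (i=1, period=1)
emit factor 3: 'ce' (i=2, period=2)
emit factor 4: 'bdddccc' (i=4, period=7)
emit factor 5: 'acdbaeece' (i=11, period=9)
emit factor 6: 'aaaccccdadbdcdbceade' (i=20, period=20)

["e", "d", "ce", "bdddccc", "acdbaeece", "aaaccccdadbdcdbceade"]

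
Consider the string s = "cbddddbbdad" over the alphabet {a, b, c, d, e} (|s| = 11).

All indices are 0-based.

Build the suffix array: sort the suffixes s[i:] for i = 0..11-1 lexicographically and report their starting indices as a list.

[9, 6, 7, 1, 0, 10, 8, 5, 4, 3, 2]

rank | idx | suffix
   0 |   9 | ad
   1 |   6 | bbdad
   2 |   7 | bdad
   3 |   1 | bddddbbdad
   4 |   0 | cbddddbbdad
   5 |  10 | d
   6 |   8 | dad
   7 |   5 | dbbdad
   8 |   4 | ddbbdad
   9 |   3 | dddbbdad
  10 |   2 | ddddbbdad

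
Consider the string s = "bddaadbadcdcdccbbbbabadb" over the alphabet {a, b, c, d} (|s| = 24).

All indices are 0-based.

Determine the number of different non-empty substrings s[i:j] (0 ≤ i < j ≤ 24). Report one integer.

264

rank→(start, suffix):
  0 → (3, 'aadbadcdcdccbbbbabadb')
  1 → (19, 'abadb')
  2 → (21, 'adb')
  3 → (4, 'adbadcdcdccbbbbabadb')
  4 → (7, 'adcdcdccbbbbabadb')
  5 → (23, 'b')
  6 → (18, 'babadb')
  7 → (20, 'badb')
  8 → (6, 'badcdcdccbbbbabadb')
  9 → (17, 'bbabadb')
  10 → (16, 'bbbabadb')
  11 → (15, 'bbbbabadb')
  12 → (0, 'bddaadbadcdcdccbbbbabadb')
  13 → (14, 'cbbbbabadb')
  14 → (13, 'ccbbbbabadb')
  15 → (11, 'cdccbbbbabadb')
  16 → (9, 'cdcdccbbbbabadb')
  17 → (2, 'daadbadcdcdccbbbbabadb')
  18 → (22, 'db')
  19 → (5, 'dbadcdcdccbbbbabadb')
  20 → (12, 'dccbbbbabadb')
  21 → (10, 'dcdccbbbbabadb')
  22 → (8, 'dcdcdccbbbbabadb')
  23 → (1, 'ddaadbadcdcdccbbbbabadb')

SA = [3, 19, 21, 4, 7, 23, 18, 20, 6, 17, 16, 15, 0, 14, 13, 11, 9, 2, 22, 5, 12, 10, 8, 1]
[i] adj suffixes → lcp
  [1] 3/19 → 1 ('a')
  [2] 19/21 → 1 ('a')
  [3] 21/4 → 3 ('adb')
  [4] 4/7 → 2 ('ad')
  [5] 7/23 → 0 ('')
  [6] 23/18 → 1 ('b')
  [7] 18/20 → 2 ('ba')
  [8] 20/6 → 3 ('bad')
  [9] 6/17 → 1 ('b')
  [10] 17/16 → 2 ('bb')
  [11] 16/15 → 3 ('bbb')
  [12] 15/0 → 1 ('b')
  [13] 0/14 → 0 ('')
  [14] 14/13 → 1 ('c')
  [15] 13/11 → 1 ('c')
  [16] 11/9 → 3 ('cdc')
  [17] 9/2 → 0 ('')
  [18] 2/22 → 1 ('d')
  [19] 22/5 → 2 ('db')
  [20] 5/12 → 1 ('d')
  [21] 12/10 → 2 ('dc')
  [22] 10/8 → 4 ('dcdc')
  [23] 8/1 → 1 ('d')

n(n+1)/2 = 24·25/2 = 300
Σ LCP = 0 + 1 + 1 + 3 + 2 + 0 + 1 + 2 + 3 + 1 + 2 + 3 + 1 + 0 + 1 + 1 + 3 + 0 + 1 + 2 + 1 + 2 + 4 + 1 = 36
distinct = 300 − 36 = 264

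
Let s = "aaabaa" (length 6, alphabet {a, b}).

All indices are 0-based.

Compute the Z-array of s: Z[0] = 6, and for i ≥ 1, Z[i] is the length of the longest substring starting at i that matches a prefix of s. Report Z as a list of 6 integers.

[6, 2, 1, 0, 2, 1]

Z[0]=6
i=1: i≥r, start 0; Z[1]=2 grow→box=[1,3)
i=2: min(r-i=1, Z[1]=2)=1; Z[2]=1
i=3: i≥r, start 0; Z[3]=0
i=4: i≥r, start 0; Z[4]=2 grow→box=[4,6)
i=5: min(r-i=1, Z[1]=2)=1; Z[5]=1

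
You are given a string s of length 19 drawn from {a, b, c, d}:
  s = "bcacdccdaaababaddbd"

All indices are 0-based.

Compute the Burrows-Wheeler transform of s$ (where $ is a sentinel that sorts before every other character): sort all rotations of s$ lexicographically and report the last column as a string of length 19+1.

ddaabcbaa$dbdcabcdca

rank  rotation              last
    0  $bcacdccdaaababaddbd  d
    1  aaababaddbd$bcacdccd  d
    2  aababaddbd$bcacdccda  a
    3  ababaddbd$bcacdccdaa  a
    4  abaddbd$bcacdccdaaab  b
    5  acdccdaaababaddbd$bc  c
    6  addbd$bcacdccdaaabab  b
    7  babaddbd$bcacdccdaaa  a
    8  baddbd$bcacdccdaaaba  a
    9  bcacdccdaaababaddbd$  $
   10  bd$bcacdccdaaababadd  d
   11  cacdccdaaababaddbd$b  b
   12  ccdaaababaddbd$bcacd  d
   13  cdaaababaddbd$bcacdc  c
   14  cdccdaaababaddbd$bca  a
   15  d$bcacdccdaaababaddb  b
   16  daaababaddbd$bcacdcc  c
   17  dbd$bcacdccdaaababad  d
   18  dccdaaababaddbd$bcac  c
   19  ddbd$bcacdccdaaababa  a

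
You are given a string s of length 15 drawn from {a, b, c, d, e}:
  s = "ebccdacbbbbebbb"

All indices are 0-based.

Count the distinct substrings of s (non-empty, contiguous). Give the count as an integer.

103

rank | idx | suffix
   0 |   5 | acbbbbebbb
   1 |  14 | b
   2 |  13 | bb
   3 |  12 | bbb
   4 |   7 | bbbbebbb
   5 |   8 | bbbebbb
   6 |   9 | bbebbb
   7 |   1 | bccdacbbbbebbb
   8 |  10 | bebbb
   9 |   6 | cbbbbebbb
  10 |   2 | ccdacbbbbebbb
  11 |   3 | cdacbbbbebbb
  12 |   4 | dacbbbbebbb
  13 |  11 | ebbb
  14 |   0 | ebccdacbbbbebbb

SA = [5, 14, 13, 12, 7, 8, 9, 1, 10, 6, 2, 3, 4, 11, 0]
rank  pair      lcp
   1  s[5:],s[14:]  0  ''
   2  s[14:],s[13:]  1  'b'
   3  s[13:],s[12:]  2  'bb'
   4  s[12:],s[7:]  3  'bbb'
   5  s[7:],s[8:]  3  'bbb'
   6  s[8:],s[9:]  2  'bb'
   7  s[9:],s[1:]  1  'b'
   8  s[1:],s[10:]  1  'b'
   9  s[10:],s[6:]  0  ''
  10  s[6:],s[2:]  1  'c'
  11  s[2:],s[3:]  1  'c'
  12  s[3:],s[4:]  0  ''
  13  s[4:],s[11:]  0  ''
  14  s[11:],s[0:]  2  'eb'

n(n+1)/2 = 15·16/2 = 120
Σ LCP = 0 + 0 + 1 + 2 + 3 + 3 + 2 + 1 + 1 + 0 + 1 + 1 + 0 + 0 + 2 = 17
distinct = 120 − 17 = 103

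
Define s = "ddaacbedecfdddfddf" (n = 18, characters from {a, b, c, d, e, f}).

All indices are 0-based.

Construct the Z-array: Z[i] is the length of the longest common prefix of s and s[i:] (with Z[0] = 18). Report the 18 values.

[18, 1, 0, 0, 0, 0, 0, 1, 0, 0, 0, 2, 2, 1, 0, 2, 1, 0]

Z[0]=18
i=1: fresh scan; Z[1]=1 extend→box=[1,2)
i=2: fresh scan; Z[2]=0
i=3: fresh scan; Z[3]=0
i=4: fresh scan; Z[4]=0
i=5: fresh scan; Z[5]=0
i=6: fresh scan; Z[6]=0
i=7: fresh scan; Z[7]=1 extend→box=[7,8)
i=8: fresh scan; Z[8]=0
i=9: fresh scan; Z[9]=0
i=10: fresh scan; Z[10]=0
i=11: fresh scan; Z[11]=2 extend→box=[11,13)
i=12: min(r-i=1, Z[1]=1)=1; Z[12]=2 extend→box=[12,14)
i=13: min(r-i=1, Z[1]=1)=1; Z[13]=1
i=14: fresh scan; Z[14]=0
i=15: fresh scan; Z[15]=2 extend→box=[15,17)
i=16: min(r-i=1, Z[1]=1)=1; Z[16]=1
i=17: fresh scan; Z[17]=0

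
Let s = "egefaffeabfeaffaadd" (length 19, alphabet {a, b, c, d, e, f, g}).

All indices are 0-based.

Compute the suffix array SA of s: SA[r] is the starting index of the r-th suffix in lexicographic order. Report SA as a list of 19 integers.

[15, 8, 16, 12, 4, 9, 18, 17, 7, 11, 2, 0, 14, 3, 6, 10, 13, 5, 1]

rank→(start, suffix):
  0 → (15, 'aadd')
  1 → (8, 'abfeaffaadd')
  2 → (16, 'add')
  3 → (12, 'affaadd')
  4 → (4, 'affeabfeaffaadd')
  5 → (9, 'bfeaffaadd')
  6 → (18, 'd')
  7 → (17, 'dd')
  8 → (7, 'eabfeaffaadd')
  9 → (11, 'eaffaadd')
  10 → (2, 'efaffeabfeaffaadd')
  11 → (0, 'egefaffeabfeaffaadd')
  12 → (14, 'faadd')
  13 → (3, 'faffeabfeaffaadd')
  14 → (6, 'feabfeaffaadd')
  15 → (10, 'feaffaadd')
  16 → (13, 'ffaadd')
  17 → (5, 'ffeabfeaffaadd')
  18 → (1, 'gefaffeabfeaffaadd')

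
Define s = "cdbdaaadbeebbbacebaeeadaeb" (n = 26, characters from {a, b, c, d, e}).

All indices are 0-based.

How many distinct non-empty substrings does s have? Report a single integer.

320

sorted suffixes:
  #0 SA[0]=4  'aaadbeebbbacebaeeadaeb'
  #1 SA[1]=5  'aadbeebbbacebaeeadaeb'
  #2 SA[2]=14  'acebaeeadaeb'
  #3 SA[3]=21  'adaeb'
  #4 SA[4]=6  'adbeebbbacebaeeadaeb'
  #5 SA[5]=23  'aeb'
  #6 SA[6]=18  'aeeadaeb'
  #7 SA[7]=25  'b'
  #8 SA[8]=13  'bacebaeeadaeb'
  #9 SA[9]=17  'baeeadaeb'
  #10 SA[10]=12  'bbacebaeeadaeb'
  #11 SA[11]=11  'bbbacebaeeadaeb'
  #12 SA[12]=2  'bdaaadbeebbbacebaeeadaeb'
  #13 SA[13]=8  'beebbbacebaeeadaeb'
  #14 SA[14]=0  'cdbdaaadbeebbbacebaeeadaeb'
  #15 SA[15]=15  'cebaeeadaeb'
  #16 SA[16]=3  'daaadbeebbbacebaeeadaeb'
  #17 SA[17]=22  'daeb'
  #18 SA[18]=1  'dbdaaadbeebbbacebaeeadaeb'
  #19 SA[19]=7  'dbeebbbacebaeeadaeb'
  #20 SA[20]=20  'eadaeb'
  #21 SA[21]=24  'eb'
  #22 SA[22]=16  'ebaeeadaeb'
  #23 SA[23]=10  'ebbbacebaeeadaeb'
  #24 SA[24]=19  'eeadaeb'
  #25 SA[25]=9  'eebbbacebaeeadaeb'

SA = [4, 5, 14, 21, 6, 23, 18, 25, 13, 17, 12, 11, 2, 8, 0, 15, 3, 22, 1, 7, 20, 24, 16, 10, 19, 9]
rank  pair      lcp
   1  s[4:],s[5:]  2  'aa'
   2  s[5:],s[14:]  1  'a'
   3  s[14:],s[21:]  1  'a'
   4  s[21:],s[6:]  2  'ad'
   5  s[6:],s[23:]  1  'a'
   6  s[23:],s[18:]  2  'ae'
   7  s[18:],s[25:]  0  ''
   8  s[25:],s[13:]  1  'b'
   9  s[13:],s[17:]  2  'ba'
  10  s[17:],s[12:]  1  'b'
  11  s[12:],s[11:]  2  'bb'
  12  s[11:],s[2:]  1  'b'
  13  s[2:],s[8:]  1  'b'
  14  s[8:],s[0:]  0  ''
  15  s[0:],s[15:]  1  'c'
  16  s[15:],s[3:]  0  ''
  17  s[3:],s[22:]  2  'da'
  18  s[22:],s[1:]  1  'd'
  19  s[1:],s[7:]  2  'db'
  20  s[7:],s[20:]  0  ''
  21  s[20:],s[24:]  1  'e'
  22  s[24:],s[16:]  2  'eb'
  23  s[16:],s[10:]  2  'eb'
  24  s[10:],s[19:]  1  'e'
  25  s[19:],s[9:]  2  'ee'

n(n+1)/2 = 26·27/2 = 351
Σ LCP = 0 + 2 + 1 + 1 + 2 + 1 + 2 + 0 + 1 + 2 + 1 + 2 + 1 + 1 + 0 + 1 + 0 + 2 + 1 + 2 + 0 + 1 + 2 + 2 + 1 + 2 = 31
distinct = 351 − 31 = 320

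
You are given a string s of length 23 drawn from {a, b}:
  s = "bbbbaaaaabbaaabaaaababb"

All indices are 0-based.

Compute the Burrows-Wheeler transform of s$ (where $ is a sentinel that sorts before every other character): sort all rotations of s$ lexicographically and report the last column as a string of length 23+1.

rank  rotation                  last
    0  $bbbbaaaaabbaaabaaaababb  b
    1  aaaaabbaaabaaaababb$bbbb  b
    2  aaaababb$bbbbaaaaabbaaab  b
    3  aaaabbaaabaaaababb$bbbba  a
    4  aaabaaaababb$bbbbaaaaabb  b
    5  aaababb$bbbbaaaaabbaaaba  a
    6  aaabbaaabaaaababb$bbbbaa  a
    7  aabaaaababb$bbbbaaaaabba  a
    8  aababb$bbbbaaaaabbaaabaa  a
    9  aabbaaabaaaababb$bbbbaaa  a
   10  abaaaababb$bbbbaaaaabbaa  a
   11  ababb$bbbbaaaaabbaaabaaa  a
   12  abb$bbbbaaaaabbaaabaaaab  b
   13  abbaaabaaaababb$bbbbaaaa  a
   14  b$bbbbaaaaabbaaabaaaabab  b
   15  baaaaabbaaabaaaababb$bbb  b
   16  baaaababb$bbbbaaaaabbaaa  a
   17  baaabaaaababb$bbbbaaaaab  b
   18  babb$bbbbaaaaabbaaabaaaa  a
   19  bb$bbbbaaaaabbaaabaaaaba  a
   20  bbaaaaabbaaabaaaababb$bb  b
   21  bbaaabaaaababb$bbbbaaaaa  a
   22  bbbaaaaabbaaabaaaababb$b  b
   23  bbbbaaaaabbaaabaaaababb$  $

bbbabaaaaaaababbabaabab$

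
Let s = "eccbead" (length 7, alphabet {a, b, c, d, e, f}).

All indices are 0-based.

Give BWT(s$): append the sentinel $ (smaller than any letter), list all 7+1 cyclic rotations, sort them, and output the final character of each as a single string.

decceab$

rank  rotation  last
    0  $eccbead  d
    1  ad$eccbe  e
    2  bead$ecc  c
    3  cbead$ec  c
    4  ccbead$e  e
    5  d$eccbea  a
    6  ead$eccb  b
    7  eccbead$  $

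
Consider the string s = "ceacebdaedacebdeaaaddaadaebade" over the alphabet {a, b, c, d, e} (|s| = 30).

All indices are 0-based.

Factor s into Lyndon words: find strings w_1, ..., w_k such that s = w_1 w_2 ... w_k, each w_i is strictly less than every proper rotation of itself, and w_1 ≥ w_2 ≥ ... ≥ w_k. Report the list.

emit factor 1: 'ce' (i=0, period=2)
emit factor 2: 'acebdaedacebde' (i=2, period=14)
emit factor 3: 'aaaddaadaebade' (i=16, period=14)

["ce", "acebdaedacebde", "aaaddaadaebade"]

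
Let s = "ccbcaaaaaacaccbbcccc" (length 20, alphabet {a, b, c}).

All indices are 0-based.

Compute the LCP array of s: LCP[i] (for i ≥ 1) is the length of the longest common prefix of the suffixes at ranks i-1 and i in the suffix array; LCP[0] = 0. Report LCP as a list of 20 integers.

rank | idx | suffix
   0 |   4 | aaaaaacaccbbcccc
   1 |   5 | aaaaacaccbbcccc
   2 |   6 | aaaacaccbbcccc
   3 |   7 | aaacaccbbcccc
   4 |   8 | aacaccbbcccc
   5 |   9 | acaccbbcccc
   6 |  11 | accbbcccc
   7 |  14 | bbcccc
   8 |   2 | bcaaaaaacaccbbcccc
   9 |  15 | bcccc
  10 |  19 | c
  11 |   3 | caaaaaacaccbbcccc
  12 |  10 | caccbbcccc
  13 |  13 | cbbcccc
  14 |   1 | cbcaaaaaacaccbbcccc
  15 |  18 | cc
  16 |  12 | ccbbcccc
  17 |   0 | ccbcaaaaaacaccbbcccc
  18 |  17 | ccc
  19 |  16 | cccc

SA = [4, 5, 6, 7, 8, 9, 11, 14, 2, 15, 19, 3, 10, 13, 1, 18, 12, 0, 17, 16]
rank  pair      lcp
   1  s[4:],s[5:]  5  'aaaaa'
   2  s[5:],s[6:]  4  'aaaa'
   3  s[6:],s[7:]  3  'aaa'
   4  s[7:],s[8:]  2  'aa'
   5  s[8:],s[9:]  1  'a'
   6  s[9:],s[11:]  2  'ac'
   7  s[11:],s[14:]  0  ''
   8  s[14:],s[2:]  1  'b'
   9  s[2:],s[15:]  2  'bc'
  10  s[15:],s[19:]  0  ''
  11  s[19:],s[3:]  1  'c'
  12  s[3:],s[10:]  2  'ca'
  13  s[10:],s[13:]  1  'c'
  14  s[13:],s[1:]  2  'cb'
  15  s[1:],s[18:]  1  'c'
  16  s[18:],s[12:]  2  'cc'
  17  s[12:],s[0:]  3  'ccb'
  18  s[0:],s[17:]  2  'cc'
  19  s[17:],s[16:]  3  'ccc'

[0, 5, 4, 3, 2, 1, 2, 0, 1, 2, 0, 1, 2, 1, 2, 1, 2, 3, 2, 3]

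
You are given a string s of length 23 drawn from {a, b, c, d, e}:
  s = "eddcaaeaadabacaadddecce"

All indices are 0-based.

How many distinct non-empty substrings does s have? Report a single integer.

sorted suffixes:
  #0 SA[0]=7  'aadabacaadddecce'
  #1 SA[1]=14  'aadddecce'
  #2 SA[2]=4  'aaeaadabacaadddecce'
  #3 SA[3]=10  'abacaadddecce'
  #4 SA[4]=12  'acaadddecce'
  #5 SA[5]=8  'adabacaadddecce'
  #6 SA[6]=15  'adddecce'
  #7 SA[7]=5  'aeaadabacaadddecce'
  #8 SA[8]=11  'bacaadddecce'
  #9 SA[9]=13  'caadddecce'
  #10 SA[10]=3  'caaeaadabacaadddecce'
  #11 SA[11]=20  'cce'
  #12 SA[12]=21  'ce'
  #13 SA[13]=9  'dabacaadddecce'
  #14 SA[14]=2  'dcaaeaadabacaadddecce'
  #15 SA[15]=1  'ddcaaeaadabacaadddecce'
  #16 SA[16]=16  'dddecce'
  #17 SA[17]=17  'ddecce'
  #18 SA[18]=18  'decce'
  #19 SA[19]=22  'e'
  #20 SA[20]=6  'eaadabacaadddecce'
  #21 SA[21]=19  'ecce'
  #22 SA[22]=0  'eddcaaeaadabacaadddecce'

SA = [7, 14, 4, 10, 12, 8, 15, 5, 11, 13, 3, 20, 21, 9, 2, 1, 16, 17, 18, 22, 6, 19, 0]
rank  pair      lcp
   1  s[7:],s[14:]  3  'aad'
   2  s[14:],s[4:]  2  'aa'
   3  s[4:],s[10:]  1  'a'
   4  s[10:],s[12:]  1  'a'
   5  s[12:],s[8:]  1  'a'
   6  s[8:],s[15:]  2  'ad'
   7  s[15:],s[5:]  1  'a'
   8  s[5:],s[11:]  0  ''
   9  s[11:],s[13:]  0  ''
  10  s[13:],s[3:]  3  'caa'
  11  s[3:],s[20:]  1  'c'
  12  s[20:],s[21:]  1  'c'
  13  s[21:],s[9:]  0  ''
  14  s[9:],s[2:]  1  'd'
  15  s[2:],s[1:]  1  'd'
  16  s[1:],s[16:]  2  'dd'
  17  s[16:],s[17:]  2  'dd'
  18  s[17:],s[18:]  1  'd'
  19  s[18:],s[22:]  0  ''
  20  s[22:],s[6:]  1  'e'
  21  s[6:],s[19:]  1  'e'
  22  s[19:],s[0:]  1  'e'

n(n+1)/2 = 23·24/2 = 276
Σ LCP = 0 + 3 + 2 + 1 + 1 + 1 + 2 + 1 + 0 + 0 + 3 + 1 + 1 + 0 + 1 + 1 + 2 + 2 + 1 + 0 + 1 + 1 + 1 = 26
distinct = 276 − 26 = 250

250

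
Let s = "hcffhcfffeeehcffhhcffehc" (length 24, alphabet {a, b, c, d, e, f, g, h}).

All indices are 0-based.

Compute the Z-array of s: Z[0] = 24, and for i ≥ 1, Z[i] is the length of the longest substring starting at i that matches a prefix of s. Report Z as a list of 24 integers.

[24, 0, 0, 0, 4, 0, 0, 0, 0, 0, 0, 0, 5, 0, 0, 0, 1, 4, 0, 0, 0, 0, 2, 0]

Z[0]=24
i=1: i≥r, start 0; Z[1]=0
i=2: i≥r, start 0; Z[2]=0
i=3: i≥r, start 0; Z[3]=0
i=4: i≥r, start 0; Z[4]=4 extend→box=[4,8)
i=5: min(r-i=3, Z[1]=0)=0; Z[5]=0
i=6: min(r-i=2, Z[2]=0)=0; Z[6]=0
i=7: min(r-i=1, Z[3]=0)=0; Z[7]=0
i=8: i≥r, start 0; Z[8]=0
i=9: i≥r, start 0; Z[9]=0
i=10: i≥r, start 0; Z[10]=0
i=11: i≥r, start 0; Z[11]=0
i=12: i≥r, start 0; Z[12]=5 extend→box=[12,17)
i=13: min(r-i=4, Z[1]=0)=0; Z[13]=0
i=14: min(r-i=3, Z[2]=0)=0; Z[14]=0
i=15: min(r-i=2, Z[3]=0)=0; Z[15]=0
i=16: min(r-i=1, Z[4]=4)=1; Z[16]=1
i=17: i≥r, start 0; Z[17]=4 extend→box=[17,21)
i=18: min(r-i=3, Z[1]=0)=0; Z[18]=0
i=19: min(r-i=2, Z[2]=0)=0; Z[19]=0
i=20: min(r-i=1, Z[3]=0)=0; Z[20]=0
i=21: i≥r, start 0; Z[21]=0
i=22: i≥r, start 0; Z[22]=2 extend→box=[22,24)
i=23: min(r-i=1, Z[1]=0)=0; Z[23]=0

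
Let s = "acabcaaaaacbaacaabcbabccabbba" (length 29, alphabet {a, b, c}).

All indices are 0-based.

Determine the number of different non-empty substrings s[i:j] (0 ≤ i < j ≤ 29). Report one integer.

sorted suffixes:
  #0 SA[0]=28  'a'
  #1 SA[1]=5  'aaaaacbaacaabcbabccabbba'
  #2 SA[2]=6  'aaaacbaacaabcbabccabbba'
  #3 SA[3]=7  'aaacbaacaabcbabccabbba'
  #4 SA[4]=15  'aabcbabccabbba'
  #5 SA[5]=12  'aacaabcbabccabbba'
  #6 SA[6]=8  'aacbaacaabcbabccabbba'
  #7 SA[7]=24  'abbba'
  #8 SA[8]=2  'abcaaaaacbaacaabcbabccabbba'
  #9 SA[9]=16  'abcbabccabbba'
  #10 SA[10]=20  'abccabbba'
  #11 SA[11]=13  'acaabcbabccabbba'
  #12 SA[12]=0  'acabcaaaaacbaacaabcbabccabbba'
  #13 SA[13]=9  'acbaacaabcbabccabbba'
  #14 SA[14]=27  'ba'
  #15 SA[15]=11  'baacaabcbabccabbba'
  #16 SA[16]=19  'babccabbba'
  #17 SA[17]=26  'bba'
  #18 SA[18]=25  'bbba'
  #19 SA[19]=3  'bcaaaaacbaacaabcbabccabbba'
  #20 SA[20]=17  'bcbabccabbba'
  #21 SA[21]=21  'bccabbba'
  #22 SA[22]=4  'caaaaacbaacaabcbabccabbba'
  #23 SA[23]=14  'caabcbabccabbba'
  #24 SA[24]=23  'cabbba'
  #25 SA[25]=1  'cabcaaaaacbaacaabcbabccabbba'
  #26 SA[26]=10  'cbaacaabcbabccabbba'
  #27 SA[27]=18  'cbabccabbba'
  #28 SA[28]=22  'ccabbba'

SA = [28, 5, 6, 7, 15, 12, 8, 24, 2, 16, 20, 13, 0, 9, 27, 11, 19, 26, 25, 3, 17, 21, 4, 14, 23, 1, 10, 18, 22]
[i] adj suffixes → lcp
  [1] 28/5 → 1 ('a')
  [2] 5/6 → 4 ('aaaa')
  [3] 6/7 → 3 ('aaa')
  [4] 7/15 → 2 ('aa')
  [5] 15/12 → 2 ('aa')
  [6] 12/8 → 3 ('aac')
  [7] 8/24 → 1 ('a')
  [8] 24/2 → 2 ('ab')
  [9] 2/16 → 3 ('abc')
  [10] 16/20 → 3 ('abc')
  [11] 20/13 → 1 ('a')
  [12] 13/0 → 3 ('aca')
  [13] 0/9 → 2 ('ac')
  [14] 9/27 → 0 ('')
  [15] 27/11 → 2 ('ba')
  [16] 11/19 → 2 ('ba')
  [17] 19/26 → 1 ('b')
  [18] 26/25 → 2 ('bb')
  [19] 25/3 → 1 ('b')
  [20] 3/17 → 2 ('bc')
  [21] 17/21 → 2 ('bc')
  [22] 21/4 → 0 ('')
  [23] 4/14 → 3 ('caa')
  [24] 14/23 → 2 ('ca')
  [25] 23/1 → 3 ('cab')
  [26] 1/10 → 1 ('c')
  [27] 10/18 → 3 ('cba')
  [28] 18/22 → 1 ('c')

n(n+1)/2 = 29·30/2 = 435
Σ LCP = 0 + 1 + 4 + 3 + 2 + 2 + 3 + 1 + 2 + 3 + 3 + 1 + 3 + 2 + 0 + 2 + 2 + 1 + 2 + 1 + 2 + 2 + 0 + 3 + 2 + 3 + 1 + 3 + 1 = 55
distinct = 435 − 55 = 380

380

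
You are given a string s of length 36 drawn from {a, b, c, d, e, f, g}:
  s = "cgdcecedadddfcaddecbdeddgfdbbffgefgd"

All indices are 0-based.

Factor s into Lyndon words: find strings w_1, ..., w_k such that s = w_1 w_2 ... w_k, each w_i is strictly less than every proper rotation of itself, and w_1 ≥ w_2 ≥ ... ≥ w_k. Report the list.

emit factor 1: 'cgd' (i=0, period=3)
emit factor 2: 'ceced' (i=3, period=5)
emit factor 3: 'adddfcaddecbdeddgfdbbffgefgd' (i=8, period=28)

["cgd", "ceced", "adddfcaddecbdeddgfdbbffgefgd"]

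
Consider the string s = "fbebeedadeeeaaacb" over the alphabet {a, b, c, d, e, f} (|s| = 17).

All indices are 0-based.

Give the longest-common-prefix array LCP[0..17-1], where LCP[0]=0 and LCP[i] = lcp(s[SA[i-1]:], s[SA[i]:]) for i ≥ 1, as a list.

[0, 2, 1, 1, 0, 1, 2, 0, 0, 1, 0, 1, 1, 1, 2, 2, 0]

rank→(start, suffix):
  0 → (12, 'aaacb')
  1 → (13, 'aacb')
  2 → (14, 'acb')
  3 → (7, 'adeeeaaacb')
  4 → (16, 'b')
  5 → (1, 'bebeedadeeeaaacb')
  6 → (3, 'beedadeeeaaacb')
  7 → (15, 'cb')
  8 → (6, 'dadeeeaaacb')
  9 → (8, 'deeeaaacb')
  10 → (11, 'eaaacb')
  11 → (2, 'ebeedadeeeaaacb')
  12 → (5, 'edadeeeaaacb')
  13 → (10, 'eeaaacb')
  14 → (4, 'eedadeeeaaacb')
  15 → (9, 'eeeaaacb')
  16 → (0, 'fbebeedadeeeaaacb')

SA = [12, 13, 14, 7, 16, 1, 3, 15, 6, 8, 11, 2, 5, 10, 4, 9, 0]
rank  pair      lcp
   1  s[12:],s[13:]  2  'aa'
   2  s[13:],s[14:]  1  'a'
   3  s[14:],s[7:]  1  'a'
   4  s[7:],s[16:]  0  ''
   5  s[16:],s[1:]  1  'b'
   6  s[1:],s[3:]  2  'be'
   7  s[3:],s[15:]  0  ''
   8  s[15:],s[6:]  0  ''
   9  s[6:],s[8:]  1  'd'
  10  s[8:],s[11:]  0  ''
  11  s[11:],s[2:]  1  'e'
  12  s[2:],s[5:]  1  'e'
  13  s[5:],s[10:]  1  'e'
  14  s[10:],s[4:]  2  'ee'
  15  s[4:],s[9:]  2  'ee'
  16  s[9:],s[0:]  0  ''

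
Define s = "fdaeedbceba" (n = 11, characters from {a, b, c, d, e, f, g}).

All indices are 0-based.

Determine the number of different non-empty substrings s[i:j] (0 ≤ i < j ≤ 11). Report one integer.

rank→(start, suffix):
  0 → (10, 'a')
  1 → (2, 'aeedbceba')
  2 → (9, 'ba')
  3 → (6, 'bceba')
  4 → (7, 'ceba')
  5 → (1, 'daeedbceba')
  6 → (5, 'dbceba')
  7 → (8, 'eba')
  8 → (4, 'edbceba')
  9 → (3, 'eedbceba')
  10 → (0, 'fdaeedbceba')

SA = [10, 2, 9, 6, 7, 1, 5, 8, 4, 3, 0]
[i] adj suffixes → lcp
  [1] 10/2 → 1 ('a')
  [2] 2/9 → 0 ('')
  [3] 9/6 → 1 ('b')
  [4] 6/7 → 0 ('')
  [5] 7/1 → 0 ('')
  [6] 1/5 → 1 ('d')
  [7] 5/8 → 0 ('')
  [8] 8/4 → 1 ('e')
  [9] 4/3 → 1 ('e')
  [10] 3/0 → 0 ('')

n(n+1)/2 = 11·12/2 = 66
Σ LCP = 0 + 1 + 0 + 1 + 0 + 0 + 1 + 0 + 1 + 1 + 0 = 5
distinct = 66 − 5 = 61

61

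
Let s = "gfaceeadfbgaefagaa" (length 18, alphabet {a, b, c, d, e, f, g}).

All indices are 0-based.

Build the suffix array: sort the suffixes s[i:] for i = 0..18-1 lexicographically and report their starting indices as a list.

[17, 16, 2, 6, 11, 14, 9, 3, 7, 5, 4, 12, 1, 13, 8, 15, 10, 0]

rank→(start, suffix):
  0 → (17, 'a')
  1 → (16, 'aa')
  2 → (2, 'aceeadfbgaefagaa')
  3 → (6, 'adfbgaefagaa')
  4 → (11, 'aefagaa')
  5 → (14, 'agaa')
  6 → (9, 'bgaefagaa')
  7 → (3, 'ceeadfbgaefagaa')
  8 → (7, 'dfbgaefagaa')
  9 → (5, 'eadfbgaefagaa')
  10 → (4, 'eeadfbgaefagaa')
  11 → (12, 'efagaa')
  12 → (1, 'faceeadfbgaefagaa')
  13 → (13, 'fagaa')
  14 → (8, 'fbgaefagaa')
  15 → (15, 'gaa')
  16 → (10, 'gaefagaa')
  17 → (0, 'gfaceeadfbgaefagaa')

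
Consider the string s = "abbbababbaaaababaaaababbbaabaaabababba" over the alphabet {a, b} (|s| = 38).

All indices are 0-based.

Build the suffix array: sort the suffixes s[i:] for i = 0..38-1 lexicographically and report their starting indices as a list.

[37, 9, 16, 10, 28, 17, 25, 11, 29, 18, 14, 26, 12, 30, 32, 4, 19, 34, 6, 21, 0, 36, 8, 15, 27, 24, 13, 31, 3, 33, 5, 20, 35, 7, 23, 2, 22, 1]

sorted suffixes:
  #0 SA[0]=37  'a'
  #1 SA[1]=9  'aaaababaaaababbbaabaaabababba'
  #2 SA[2]=16  'aaaababbbaabaaabababba'
  #3 SA[3]=10  'aaababaaaababbbaabaaabababba'
  #4 SA[4]=28  'aaabababba'
  #5 SA[5]=17  'aaababbbaabaaabababba'
  #6 SA[6]=25  'aabaaabababba'
  #7 SA[7]=11  'aababaaaababbbaabaaabababba'
  #8 SA[8]=29  'aabababba'
  #9 SA[9]=18  'aababbbaabaaabababba'
  #10 SA[10]=14  'abaaaababbbaabaaabababba'
  #11 SA[11]=26  'abaaabababba'
  #12 SA[12]=12  'ababaaaababbbaabaaabababba'
  #13 SA[13]=30  'abababba'
  #14 SA[14]=32  'ababba'
  #15 SA[15]=4  'ababbaaaababaaaababbbaabaaabababba'
  #16 SA[16]=19  'ababbbaabaaabababba'
  #17 SA[17]=34  'abba'
  #18 SA[18]=6  'abbaaaababaaaababbbaabaaabababba'
  #19 SA[19]=21  'abbbaabaaabababba'
  #20 SA[20]=0  'abbbababbaaaababaaaababbbaabaaabababba'
  #21 SA[21]=36  'ba'
  #22 SA[22]=8  'baaaababaaaababbbaabaaabababba'
  #23 SA[23]=15  'baaaababbbaabaaabababba'
  #24 SA[24]=27  'baaabababba'
  #25 SA[25]=24  'baabaaabababba'
  #26 SA[26]=13  'babaaaababbbaabaaabababba'
  #27 SA[27]=31  'bababba'
  #28 SA[28]=3  'bababbaaaababaaaababbbaabaaabababba'
  #29 SA[29]=33  'babba'
  #30 SA[30]=5  'babbaaaababaaaababbbaabaaabababba'
  #31 SA[31]=20  'babbbaabaaabababba'
  #32 SA[32]=35  'bba'
  #33 SA[33]=7  'bbaaaababaaaababbbaabaaabababba'
  #34 SA[34]=23  'bbaabaaabababba'
  #35 SA[35]=2  'bbababbaaaababaaaababbbaabaaabababba'
  #36 SA[36]=22  'bbbaabaaabababba'
  #37 SA[37]=1  'bbbababbaaaababaaaababbbaabaaabababba'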